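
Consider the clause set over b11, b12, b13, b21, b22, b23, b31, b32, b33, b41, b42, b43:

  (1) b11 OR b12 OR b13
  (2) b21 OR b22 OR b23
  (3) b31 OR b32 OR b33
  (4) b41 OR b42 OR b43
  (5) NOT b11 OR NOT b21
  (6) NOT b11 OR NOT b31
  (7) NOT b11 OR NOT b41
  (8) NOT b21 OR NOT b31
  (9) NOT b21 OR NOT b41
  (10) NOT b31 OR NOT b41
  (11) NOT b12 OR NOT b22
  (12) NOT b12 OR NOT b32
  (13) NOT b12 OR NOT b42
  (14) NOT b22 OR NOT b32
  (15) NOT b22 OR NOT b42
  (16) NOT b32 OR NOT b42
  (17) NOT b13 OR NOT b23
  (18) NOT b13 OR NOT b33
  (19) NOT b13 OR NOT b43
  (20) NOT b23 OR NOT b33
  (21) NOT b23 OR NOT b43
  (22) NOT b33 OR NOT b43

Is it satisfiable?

Branch on b11: set b11 = false.
Branch on b12: set b12 = true.
From the singleton clause (NOT b22), b22 = false.
From the singleton clause (NOT b32), b32 = false.
From the singleton clause (NOT b42), b42 = false.
Branch on b21: set b21 = true.
From the singleton clause (NOT b31), b31 = false.
From the singleton clause (b33), b33 = true.
From the singleton clause (NOT b41), b41 = false.
From the singleton clause (b43), b43 = true.
Now (NOT b43) is unsatisfied and unit — conflict.
Undo b21 and try b21 = false.
From the singleton clause (b23), b23 = true.
From the singleton clause (NOT b13), b13 = false.
From the singleton clause (NOT b33), b33 = false.
From the singleton clause (b31), b31 = true.
From the singleton clause (NOT b41), b41 = false.
From the singleton clause (b43), b43 = true.
Now (NOT b43) is unsatisfied and unit — conflict.
Neither b21 = true nor b21 = false works.
Undo b12 and try b12 = false.
From the singleton clause (b13), b13 = true.
From the singleton clause (NOT b23), b23 = false.
From the singleton clause (NOT b33), b33 = false.
From the singleton clause (NOT b43), b43 = false.
Branch on b21: set b21 = true.
From the singleton clause (NOT b31), b31 = false.
From the singleton clause (b32), b32 = true.
From the singleton clause (NOT b41), b41 = false.
From the singleton clause (b42), b42 = true.
Now (NOT b42) is unsatisfied and unit — conflict.
Undo b21 and try b21 = false.
From the singleton clause (b22), b22 = true.
From the singleton clause (NOT b32), b32 = false.
From the singleton clause (b31), b31 = true.
From the singleton clause (NOT b41), b41 = false.
From the singleton clause (b42), b42 = true.
Now (NOT b42) is unsatisfied and unit — conflict.
Neither b21 = true nor b21 = false works.
Neither b12 = true nor b12 = false works.
Undo b11 and try b11 = true.
From the singleton clause (NOT b21), b21 = false.
From the singleton clause (NOT b31), b31 = false.
From the singleton clause (NOT b41), b41 = false.
Branch on b22: set b22 = true.
From the singleton clause (NOT b12), b12 = false.
From the singleton clause (NOT b32), b32 = false.
From the singleton clause (b33), b33 = true.
From the singleton clause (NOT b42), b42 = false.
From the singleton clause (b43), b43 = true.
Now (NOT b43) is unsatisfied and unit — conflict.
Undo b22 and try b22 = false.
From the singleton clause (b23), b23 = true.
From the singleton clause (NOT b13), b13 = false.
From the singleton clause (NOT b33), b33 = false.
From the singleton clause (b32), b32 = true.
From the singleton clause (NOT b12), b12 = false.
From the singleton clause (NOT b42), b42 = false.
From the singleton clause (b43), b43 = true.
Now (NOT b43) is unsatisfied and unit — conflict.
Neither b22 = true nor b22 = false works.
Neither b11 = true nor b11 = false works.
No assignment satisfies every clause.

No, unsatisfiable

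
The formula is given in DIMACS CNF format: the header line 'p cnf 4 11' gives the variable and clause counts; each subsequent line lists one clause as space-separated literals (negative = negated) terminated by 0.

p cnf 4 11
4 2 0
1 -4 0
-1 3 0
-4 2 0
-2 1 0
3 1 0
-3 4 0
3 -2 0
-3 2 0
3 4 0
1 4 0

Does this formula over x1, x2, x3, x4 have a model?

Yes, satisfiable

Case x4 = True:
From the singleton clause (x1), x1 = True.
From the singleton clause (x3), x3 = True.
From the singleton clause (x2), x2 = True.
Every clause now holds.
A satisfying assignment: x1=True; x2=True; x3=True; x4=True.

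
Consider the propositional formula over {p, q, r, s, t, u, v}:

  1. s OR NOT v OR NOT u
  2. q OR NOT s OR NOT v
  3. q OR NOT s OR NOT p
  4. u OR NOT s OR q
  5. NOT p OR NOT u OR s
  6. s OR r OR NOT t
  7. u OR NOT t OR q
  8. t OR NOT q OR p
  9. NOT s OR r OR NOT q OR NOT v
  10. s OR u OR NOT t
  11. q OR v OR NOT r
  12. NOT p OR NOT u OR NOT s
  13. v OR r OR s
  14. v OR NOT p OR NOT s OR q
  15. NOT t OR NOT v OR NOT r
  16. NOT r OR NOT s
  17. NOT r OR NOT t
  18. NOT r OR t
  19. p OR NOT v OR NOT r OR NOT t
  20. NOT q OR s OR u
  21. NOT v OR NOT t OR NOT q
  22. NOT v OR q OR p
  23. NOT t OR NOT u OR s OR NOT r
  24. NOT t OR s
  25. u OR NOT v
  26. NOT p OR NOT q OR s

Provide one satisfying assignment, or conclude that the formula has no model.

p: true; q: true; r: false; s: true; t: true; u: false; v: false

Try r = false.
Try s = true.
Try q = true.
(NOT v) alone gives v = false.
Try t = true.
Try p = true.
(NOT u) alone gives u = false.
This assignment satisfies each clause.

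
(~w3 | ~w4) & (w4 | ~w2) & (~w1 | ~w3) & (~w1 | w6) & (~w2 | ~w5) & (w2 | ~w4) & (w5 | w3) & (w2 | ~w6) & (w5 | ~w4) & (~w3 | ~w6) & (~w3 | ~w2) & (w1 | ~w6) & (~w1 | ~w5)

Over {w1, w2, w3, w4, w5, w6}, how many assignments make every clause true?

There are 2^6 = 64 truth assignments over (w1, w2, w3, w4, w5, w6).
Split on w2. With w2 = 1, the clauses containing w2 are satisfied and ~w2 drops from the rest; 0 of the 2^5 = 32 assignments to the other variables satisfy what remains.
With w2 = 0, by the same count on the reduced clause set, 3 assignments work.
Total: 0 + 3 = 3.

3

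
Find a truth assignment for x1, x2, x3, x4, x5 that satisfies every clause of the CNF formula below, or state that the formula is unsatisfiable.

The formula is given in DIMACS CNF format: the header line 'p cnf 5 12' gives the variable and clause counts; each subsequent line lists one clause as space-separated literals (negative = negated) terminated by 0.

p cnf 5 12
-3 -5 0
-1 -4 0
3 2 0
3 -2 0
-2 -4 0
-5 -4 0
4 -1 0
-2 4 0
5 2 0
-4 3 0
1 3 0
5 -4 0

UNSATISFIABLE

Branch on x3: set x3 = False.
(x2) alone gives x2 = True.
But (¬x2) is also a unit clause — contradiction.
Undo x3 and try x3 = True.
(¬x5) alone gives x5 = False.
(x2) alone gives x2 = True.
(¬x4) alone gives x4 = False.
But (x4) is also a unit clause — contradiction.
Neither x3 = True nor x3 = False works.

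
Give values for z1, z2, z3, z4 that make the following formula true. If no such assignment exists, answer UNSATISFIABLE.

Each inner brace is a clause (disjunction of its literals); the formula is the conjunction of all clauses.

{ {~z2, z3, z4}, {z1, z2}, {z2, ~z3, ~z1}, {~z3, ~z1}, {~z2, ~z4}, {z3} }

From the singleton clause (z3), z3 = 1.
From the singleton clause (~z1), z1 = 0.
From the singleton clause (z2), z2 = 1.
From the singleton clause (~z4), z4 = 0.
Every clause now holds.

z1=0, z2=1, z3=1, z4=0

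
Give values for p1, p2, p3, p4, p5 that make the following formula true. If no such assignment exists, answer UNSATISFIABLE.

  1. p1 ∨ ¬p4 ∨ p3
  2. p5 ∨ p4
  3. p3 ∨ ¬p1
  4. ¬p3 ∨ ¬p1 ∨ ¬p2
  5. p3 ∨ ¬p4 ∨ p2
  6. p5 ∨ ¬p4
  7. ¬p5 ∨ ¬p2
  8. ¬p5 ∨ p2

Branch on p5: set p5 = True.
From the singleton clause (¬p2), p2 = False.
That conflicts with the unit clause (p2).
Backtrack on p5: now try p5 = False.
From the singleton clause (p4), p4 = True.
That conflicts with the unit clause (¬p4).
Either choice for p5 ends in contradiction.

UNSATISFIABLE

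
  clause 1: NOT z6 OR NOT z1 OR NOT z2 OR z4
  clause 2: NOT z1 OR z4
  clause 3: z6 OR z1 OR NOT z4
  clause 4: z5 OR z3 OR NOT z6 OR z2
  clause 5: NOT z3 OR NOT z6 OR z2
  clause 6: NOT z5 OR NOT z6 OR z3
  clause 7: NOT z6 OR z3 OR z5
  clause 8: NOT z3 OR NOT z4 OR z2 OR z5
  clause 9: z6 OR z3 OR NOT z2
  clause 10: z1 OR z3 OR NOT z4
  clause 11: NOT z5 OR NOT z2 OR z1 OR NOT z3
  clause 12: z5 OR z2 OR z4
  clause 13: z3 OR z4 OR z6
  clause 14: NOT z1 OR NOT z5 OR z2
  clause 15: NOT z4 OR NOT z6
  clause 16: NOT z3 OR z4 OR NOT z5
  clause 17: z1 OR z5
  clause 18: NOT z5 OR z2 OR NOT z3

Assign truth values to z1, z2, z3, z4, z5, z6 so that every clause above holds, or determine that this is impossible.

Branch on z1: set z1 = true.
The clause (z4) is unit, so z4 = true.
The clause (NOT z6) is unit, so z6 = false.
Branch on z3: set z3 = true.
Branch on z2: set z2 = true.
Every clause is now satisfied; z5 is unconstrained.

z1: true; z2: true; z3: true; z4: true; z5: true; z6: false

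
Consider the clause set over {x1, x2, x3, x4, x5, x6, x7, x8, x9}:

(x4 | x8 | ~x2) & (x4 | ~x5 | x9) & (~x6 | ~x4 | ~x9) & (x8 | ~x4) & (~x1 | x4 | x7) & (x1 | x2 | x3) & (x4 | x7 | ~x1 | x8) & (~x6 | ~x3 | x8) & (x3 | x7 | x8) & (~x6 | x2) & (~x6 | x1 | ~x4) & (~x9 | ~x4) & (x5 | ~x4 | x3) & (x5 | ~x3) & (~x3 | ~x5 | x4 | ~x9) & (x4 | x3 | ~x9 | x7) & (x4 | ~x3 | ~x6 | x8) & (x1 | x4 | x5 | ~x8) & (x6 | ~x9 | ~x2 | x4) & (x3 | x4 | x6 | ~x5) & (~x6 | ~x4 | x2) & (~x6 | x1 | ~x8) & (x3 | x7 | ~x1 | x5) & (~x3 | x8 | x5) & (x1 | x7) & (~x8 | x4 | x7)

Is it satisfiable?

Suppose x8 = 1.
Suppose x6 = 1.
(x2) alone gives x2 = 1.
(x1) alone gives x1 = 1.
Suppose x4 = 1.
(~x9) alone gives x9 = 0.
Suppose x5 = 1.
No clause remains; x3, x7 are free.
A satisfying assignment: x1: 1, x2: 1, x3: 0, x4: 1, x5: 1, x6: 1, x7: 0, x8: 1, x9: 0.

Yes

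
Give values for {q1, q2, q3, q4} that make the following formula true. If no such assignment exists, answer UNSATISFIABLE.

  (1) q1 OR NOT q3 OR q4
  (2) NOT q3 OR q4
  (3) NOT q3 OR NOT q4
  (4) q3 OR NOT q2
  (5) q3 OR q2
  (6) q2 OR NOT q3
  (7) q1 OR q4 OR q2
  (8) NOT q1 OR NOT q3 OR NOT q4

UNSATISFIABLE

Suppose q3 = false.
From the singleton clause (NOT q2), q2 = false.
That conflicts with the unit clause (q2).
Backtrack on q3: now try q3 = true.
From the singleton clause (q4), q4 = true.
That conflicts with the unit clause (NOT q4).
Neither q3 = true nor q3 = false works.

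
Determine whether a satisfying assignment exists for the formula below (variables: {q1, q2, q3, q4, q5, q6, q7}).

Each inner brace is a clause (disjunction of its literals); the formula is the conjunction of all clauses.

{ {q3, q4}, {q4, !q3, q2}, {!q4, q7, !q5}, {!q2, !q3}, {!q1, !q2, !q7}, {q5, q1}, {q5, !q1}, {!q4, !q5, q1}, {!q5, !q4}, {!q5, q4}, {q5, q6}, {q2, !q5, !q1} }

No

Try q3 = true.
Unit clause (!q2) forces q2 = false.
Unit clause (q4) forces q4 = true.
Unit clause (!q5) forces q5 = false.
Unit clause (q1) forces q1 = true.
But (!q1) is also a unit clause — contradiction.
So q3 must be the other value — set q3 = false.
Unit clause (q4) forces q4 = true.
Unit clause (!q5) forces q5 = false.
Unit clause (q1) forces q1 = true.
But (!q1) is also a unit clause — contradiction.
Neither q3 = true nor q3 = false works.
No assignment satisfies every clause.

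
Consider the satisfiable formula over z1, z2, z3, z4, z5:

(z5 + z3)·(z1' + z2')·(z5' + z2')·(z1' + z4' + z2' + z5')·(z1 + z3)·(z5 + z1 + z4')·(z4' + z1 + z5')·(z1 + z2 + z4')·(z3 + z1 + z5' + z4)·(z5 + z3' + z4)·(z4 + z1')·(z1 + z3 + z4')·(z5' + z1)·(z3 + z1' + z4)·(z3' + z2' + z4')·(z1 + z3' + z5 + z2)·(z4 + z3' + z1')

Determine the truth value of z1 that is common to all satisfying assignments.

True

Suppose z1 = 0.
(z3) alone gives z3 = 1.
(z5') alone gives z5 = 0.
(z4') alone gives z4 = 0.
But (z4) is also a unit clause — contradiction.
So every satisfying assignment has z1 = True.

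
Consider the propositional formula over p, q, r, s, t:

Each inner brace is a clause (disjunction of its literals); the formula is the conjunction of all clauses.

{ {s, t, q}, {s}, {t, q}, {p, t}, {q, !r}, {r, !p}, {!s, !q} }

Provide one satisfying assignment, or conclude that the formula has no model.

p ↦ false,  q ↦ false,  r ↦ false,  s ↦ true,  t ↦ true

Unit clause (s) forces s = true.
Unit clause (!q) forces q = false.
Unit clause (t) forces t = true.
Unit clause (!r) forces r = false.
Unit clause (!p) forces p = false.
This assignment satisfies each clause.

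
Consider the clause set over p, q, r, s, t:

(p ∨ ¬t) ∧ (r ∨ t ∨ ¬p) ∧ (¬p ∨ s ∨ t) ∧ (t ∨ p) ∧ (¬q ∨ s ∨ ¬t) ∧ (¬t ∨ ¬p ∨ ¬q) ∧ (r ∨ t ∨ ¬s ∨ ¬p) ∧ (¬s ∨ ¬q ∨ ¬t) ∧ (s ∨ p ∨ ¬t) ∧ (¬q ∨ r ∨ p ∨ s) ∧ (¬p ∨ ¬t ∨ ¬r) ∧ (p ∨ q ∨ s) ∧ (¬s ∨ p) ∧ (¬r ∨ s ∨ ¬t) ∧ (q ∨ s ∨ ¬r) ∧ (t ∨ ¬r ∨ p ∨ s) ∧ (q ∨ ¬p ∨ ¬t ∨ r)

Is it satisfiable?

Satisfiable

Try p = True.
Try r = True.
Unit clause (¬t) forces t = False.
Unit clause (s) forces s = True.
Every clause is now satisfied; q is unconstrained.
A satisfying assignment: p: True; q: True; r: True; s: True; t: False.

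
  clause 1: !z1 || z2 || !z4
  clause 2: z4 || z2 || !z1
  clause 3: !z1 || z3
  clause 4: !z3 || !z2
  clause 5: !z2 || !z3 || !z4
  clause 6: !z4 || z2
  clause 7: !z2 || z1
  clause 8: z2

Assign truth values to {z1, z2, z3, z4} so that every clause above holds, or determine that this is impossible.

UNSATISFIABLE

The clause (z2) is unit, so z2 = true.
The clause (!z3) is unit, so z3 = false.
The clause (!z1) is unit, so z1 = false.
That conflicts with the unit clause (z1).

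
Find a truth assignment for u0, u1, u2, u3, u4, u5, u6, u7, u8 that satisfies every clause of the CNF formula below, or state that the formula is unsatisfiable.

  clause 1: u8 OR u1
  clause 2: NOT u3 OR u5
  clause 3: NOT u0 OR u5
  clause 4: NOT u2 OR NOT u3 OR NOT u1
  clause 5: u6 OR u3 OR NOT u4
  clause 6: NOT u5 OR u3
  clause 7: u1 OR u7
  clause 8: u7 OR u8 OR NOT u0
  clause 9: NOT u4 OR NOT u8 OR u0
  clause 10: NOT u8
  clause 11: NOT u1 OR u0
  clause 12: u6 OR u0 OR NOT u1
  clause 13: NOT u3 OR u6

u0 ↦ true, u1 ↦ true, u2 ↦ false, u3 ↦ true, u4 ↦ true, u5 ↦ true, u6 ↦ true, u7 ↦ true, u8 ↦ false

Unit clause (NOT u8) forces u8 = false.
Unit clause (u1) forces u1 = true.
Unit clause (u0) forces u0 = true.
Unit clause (u5) forces u5 = true.
Unit clause (u3) forces u3 = true.
Unit clause (NOT u2) forces u2 = false.
Unit clause (u7) forces u7 = true.
Unit clause (u6) forces u6 = true.
Every clause is now satisfied; u4 is unconstrained.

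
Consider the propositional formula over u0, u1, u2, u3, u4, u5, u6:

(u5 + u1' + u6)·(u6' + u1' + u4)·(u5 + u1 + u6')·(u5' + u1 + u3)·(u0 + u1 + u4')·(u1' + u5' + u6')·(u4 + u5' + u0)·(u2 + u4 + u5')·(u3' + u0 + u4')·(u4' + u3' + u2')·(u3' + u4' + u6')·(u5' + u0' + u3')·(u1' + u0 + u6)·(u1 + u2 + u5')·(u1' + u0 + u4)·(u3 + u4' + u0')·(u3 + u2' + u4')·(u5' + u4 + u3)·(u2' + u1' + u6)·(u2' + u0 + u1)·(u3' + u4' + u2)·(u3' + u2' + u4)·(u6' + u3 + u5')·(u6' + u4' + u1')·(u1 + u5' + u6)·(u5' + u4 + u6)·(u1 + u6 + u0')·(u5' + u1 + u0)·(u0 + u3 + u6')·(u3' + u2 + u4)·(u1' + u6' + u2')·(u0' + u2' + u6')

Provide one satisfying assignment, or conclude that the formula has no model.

Try u5 = 0.
Try u1 = 0.
Unit clause (u6') forces u6 = 0.
Unit clause (u0') forces u0 = 0.
Unit clause (u4') forces u4 = 0.
Unit clause (u2') forces u2 = 0.
Unit clause (u3') forces u3 = 0.
Every clause now holds.

u0 ↦ 0, u1 ↦ 0, u2 ↦ 0, u3 ↦ 0, u4 ↦ 0, u5 ↦ 0, u6 ↦ 0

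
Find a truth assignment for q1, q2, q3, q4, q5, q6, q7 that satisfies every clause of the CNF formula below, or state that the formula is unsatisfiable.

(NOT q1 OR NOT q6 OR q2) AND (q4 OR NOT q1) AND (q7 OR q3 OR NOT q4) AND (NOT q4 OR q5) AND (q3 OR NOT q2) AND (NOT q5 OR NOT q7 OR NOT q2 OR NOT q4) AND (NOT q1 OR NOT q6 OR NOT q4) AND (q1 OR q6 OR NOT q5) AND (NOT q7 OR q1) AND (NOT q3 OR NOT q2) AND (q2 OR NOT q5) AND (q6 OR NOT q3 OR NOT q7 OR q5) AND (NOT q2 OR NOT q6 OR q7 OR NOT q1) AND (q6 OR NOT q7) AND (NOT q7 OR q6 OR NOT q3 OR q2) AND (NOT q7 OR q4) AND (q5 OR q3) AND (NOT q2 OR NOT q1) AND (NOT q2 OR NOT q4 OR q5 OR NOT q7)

Try q4 = false.
Unit clause (NOT q1) forces q1 = false.
Unit clause (NOT q7) forces q7 = false.
Try q3 = true.
Unit clause (NOT q2) forces q2 = false.
Unit clause (NOT q5) forces q5 = false.
No clause remains; q6 is free.

q1 ↦ false,  q2 ↦ false,  q3 ↦ true,  q4 ↦ false,  q5 ↦ false,  q6 ↦ true,  q7 ↦ false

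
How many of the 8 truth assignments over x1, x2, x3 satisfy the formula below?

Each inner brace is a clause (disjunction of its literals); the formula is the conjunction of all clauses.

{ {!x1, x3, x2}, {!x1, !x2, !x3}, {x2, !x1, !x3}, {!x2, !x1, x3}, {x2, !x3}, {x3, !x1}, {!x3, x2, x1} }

There are 2^3 = 8 truth assignments over (x1, x2, x3).
Split on x2. With x2 = true, the clauses containing x2 are satisfied and !x2 drops from the rest; 2 of the 2^2 = 4 assignments to the other variables satisfy what remains.
With x2 = false, by the same count on the reduced clause set, 1 assignment works.
Total: 2 + 1 = 3.

3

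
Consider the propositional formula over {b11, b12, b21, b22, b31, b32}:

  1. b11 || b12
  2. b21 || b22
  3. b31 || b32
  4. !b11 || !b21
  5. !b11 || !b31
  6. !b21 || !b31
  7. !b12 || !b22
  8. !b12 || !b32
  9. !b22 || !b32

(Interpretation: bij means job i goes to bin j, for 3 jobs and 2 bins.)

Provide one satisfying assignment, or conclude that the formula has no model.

Case b11 = true:
Unit clause (!b21) forces b21 = false.
Unit clause (b22) forces b22 = true.
Unit clause (!b31) forces b31 = false.
Unit clause (b32) forces b32 = true.
But (!b32) is also a unit clause — contradiction.
So b11 must be the other value — set b11 = false.
Unit clause (b12) forces b12 = true.
Unit clause (!b22) forces b22 = false.
Unit clause (b21) forces b21 = true.
Unit clause (!b31) forces b31 = false.
Unit clause (b32) forces b32 = true.
But (!b32) is also a unit clause — contradiction.
Both values of b11 lead to a conflict.

UNSATISFIABLE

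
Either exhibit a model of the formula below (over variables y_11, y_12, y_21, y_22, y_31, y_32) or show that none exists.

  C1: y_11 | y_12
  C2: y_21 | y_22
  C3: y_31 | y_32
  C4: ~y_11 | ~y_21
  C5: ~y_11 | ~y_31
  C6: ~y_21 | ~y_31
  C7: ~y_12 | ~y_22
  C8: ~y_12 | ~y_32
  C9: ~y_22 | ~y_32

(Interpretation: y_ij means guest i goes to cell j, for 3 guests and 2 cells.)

UNSATISFIABLE

Try y_11 = 1.
(~y_21) alone gives y_21 = 0.
(y_22) alone gives y_22 = 1.
(~y_31) alone gives y_31 = 0.
(y_32) alone gives y_32 = 1.
Now (~y_32) is unsatisfied and unit — conflict.
That branch fails; take y_11 = 0 instead.
(y_12) alone gives y_12 = 1.
(~y_22) alone gives y_22 = 0.
(y_21) alone gives y_21 = 1.
(~y_31) alone gives y_31 = 0.
(y_32) alone gives y_32 = 1.
Now (~y_32) is unsatisfied and unit — conflict.
Neither y_11 = 1 nor y_11 = 0 works.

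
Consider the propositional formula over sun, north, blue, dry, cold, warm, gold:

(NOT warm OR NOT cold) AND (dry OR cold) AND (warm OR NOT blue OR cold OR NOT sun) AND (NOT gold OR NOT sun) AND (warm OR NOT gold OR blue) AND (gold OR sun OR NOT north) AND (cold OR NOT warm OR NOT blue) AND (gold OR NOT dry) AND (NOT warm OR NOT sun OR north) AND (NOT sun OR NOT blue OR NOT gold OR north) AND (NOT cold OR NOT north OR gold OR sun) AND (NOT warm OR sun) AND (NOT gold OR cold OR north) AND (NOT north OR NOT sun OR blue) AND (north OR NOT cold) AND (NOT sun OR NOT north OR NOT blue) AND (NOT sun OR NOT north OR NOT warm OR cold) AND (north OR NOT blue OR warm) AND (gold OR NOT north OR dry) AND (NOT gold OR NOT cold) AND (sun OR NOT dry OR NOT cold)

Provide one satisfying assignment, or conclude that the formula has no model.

Case warm = false:
Case dry = true:
(gold) alone gives gold = true.
(NOT sun) alone gives sun = false.
(blue) alone gives blue = true.
(north) alone gives north = true.
(NOT cold) alone gives cold = false.
Every clause now holds.

sun=false; north=true; blue=true; dry=true; cold=false; warm=false; gold=true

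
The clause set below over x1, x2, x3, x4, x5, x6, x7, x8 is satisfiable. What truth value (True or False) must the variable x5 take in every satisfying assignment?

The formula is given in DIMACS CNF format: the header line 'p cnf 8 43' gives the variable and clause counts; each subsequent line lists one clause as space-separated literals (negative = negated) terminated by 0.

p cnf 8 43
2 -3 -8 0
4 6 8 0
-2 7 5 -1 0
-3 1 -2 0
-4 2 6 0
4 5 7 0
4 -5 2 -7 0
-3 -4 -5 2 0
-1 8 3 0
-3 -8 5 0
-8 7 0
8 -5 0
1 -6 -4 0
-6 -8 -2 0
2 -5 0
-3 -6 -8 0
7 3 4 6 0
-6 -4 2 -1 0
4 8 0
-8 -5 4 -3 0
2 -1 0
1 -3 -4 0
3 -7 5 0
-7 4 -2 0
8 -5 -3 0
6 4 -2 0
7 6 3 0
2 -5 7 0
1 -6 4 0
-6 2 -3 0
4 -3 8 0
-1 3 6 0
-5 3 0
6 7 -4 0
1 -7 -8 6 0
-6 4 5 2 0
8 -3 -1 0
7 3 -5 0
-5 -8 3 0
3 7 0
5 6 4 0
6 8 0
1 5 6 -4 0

Suppose x5 = False.
Case x4 = True:
Case x2 = True:
Case x7 = True:
(x3) alone gives x3 = True.
(x1) alone gives x1 = True.
(¬x8) alone gives x8 = False.
Now (x8) is unsatisfied and unit — conflict.
Undo x7 and try x7 = False.
(¬x1) alone gives x1 = False.
(¬x3) alone gives x3 = False.
Now (x3) is unsatisfied and unit — conflict.
Neither x7 = True nor x7 = False works.
Undo x2 and try x2 = False.
(x6) alone gives x6 = True.
(x1) alone gives x1 = True.
Now (¬x1) is unsatisfied and unit — conflict.
Neither x2 = True nor x2 = False works.
Undo x4 and try x4 = False.
(x7) alone gives x7 = True.
(x8) alone gives x8 = True.
(¬x3) alone gives x3 = False.
Now (x3) is unsatisfied and unit — conflict.
Neither x4 = True nor x4 = False works.
So every satisfying assignment has x5 = True.

True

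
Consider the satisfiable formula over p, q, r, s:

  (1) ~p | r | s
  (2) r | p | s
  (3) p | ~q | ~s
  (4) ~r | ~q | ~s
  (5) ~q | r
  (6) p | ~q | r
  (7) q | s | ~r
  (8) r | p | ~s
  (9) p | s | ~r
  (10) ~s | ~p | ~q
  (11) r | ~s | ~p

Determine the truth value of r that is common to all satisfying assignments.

True

Suppose r = 0.
From the singleton clause (~q), q = 0.
Suppose p = 0.
From the singleton clause (s), s = 1.
That conflicts with the unit clause (~s).
Undo p and try p = 1.
From the singleton clause (s), s = 1.
That conflicts with the unit clause (~s).
Both values of p lead to a conflict.
So every satisfying assignment has r = True.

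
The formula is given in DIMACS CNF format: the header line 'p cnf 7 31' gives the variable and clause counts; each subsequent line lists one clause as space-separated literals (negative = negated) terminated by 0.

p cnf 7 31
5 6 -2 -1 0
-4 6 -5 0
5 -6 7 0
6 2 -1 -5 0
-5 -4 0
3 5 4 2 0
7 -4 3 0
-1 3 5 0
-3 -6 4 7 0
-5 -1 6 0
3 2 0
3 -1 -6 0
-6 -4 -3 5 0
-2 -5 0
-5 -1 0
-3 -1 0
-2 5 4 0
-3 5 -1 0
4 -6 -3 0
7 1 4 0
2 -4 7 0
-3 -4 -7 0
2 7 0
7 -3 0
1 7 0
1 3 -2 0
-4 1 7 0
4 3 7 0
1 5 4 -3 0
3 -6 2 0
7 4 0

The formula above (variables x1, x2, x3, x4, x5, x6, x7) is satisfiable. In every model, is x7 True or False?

True

Suppose x7 = False.
(x2) alone gives x2 = True.
(¬x5) alone gives x5 = False.
(¬x6) alone gives x6 = False.
(¬x1) alone gives x1 = False.
But (x1) is also a unit clause — contradiction.
So every satisfying assignment has x7 = True.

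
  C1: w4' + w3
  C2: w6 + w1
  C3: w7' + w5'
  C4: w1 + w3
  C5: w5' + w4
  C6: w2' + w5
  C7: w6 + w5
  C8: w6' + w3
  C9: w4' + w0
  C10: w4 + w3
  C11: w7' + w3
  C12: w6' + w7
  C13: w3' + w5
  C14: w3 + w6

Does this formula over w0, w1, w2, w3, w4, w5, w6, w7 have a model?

Case w4 = 1:
(w3) alone gives w3 = 1.
(w0) alone gives w0 = 1.
(w5) alone gives w5 = 1.
(w7') alone gives w7 = 0.
(w6') alone gives w6 = 0.
(w1) alone gives w1 = 1.
All clauses hold; w2 can take either value.
A satisfying assignment: w0 ↦ 1, w1 ↦ 1, w2 ↦ 1, w3 ↦ 1, w4 ↦ 1, w5 ↦ 1, w6 ↦ 0, w7 ↦ 0.

Yes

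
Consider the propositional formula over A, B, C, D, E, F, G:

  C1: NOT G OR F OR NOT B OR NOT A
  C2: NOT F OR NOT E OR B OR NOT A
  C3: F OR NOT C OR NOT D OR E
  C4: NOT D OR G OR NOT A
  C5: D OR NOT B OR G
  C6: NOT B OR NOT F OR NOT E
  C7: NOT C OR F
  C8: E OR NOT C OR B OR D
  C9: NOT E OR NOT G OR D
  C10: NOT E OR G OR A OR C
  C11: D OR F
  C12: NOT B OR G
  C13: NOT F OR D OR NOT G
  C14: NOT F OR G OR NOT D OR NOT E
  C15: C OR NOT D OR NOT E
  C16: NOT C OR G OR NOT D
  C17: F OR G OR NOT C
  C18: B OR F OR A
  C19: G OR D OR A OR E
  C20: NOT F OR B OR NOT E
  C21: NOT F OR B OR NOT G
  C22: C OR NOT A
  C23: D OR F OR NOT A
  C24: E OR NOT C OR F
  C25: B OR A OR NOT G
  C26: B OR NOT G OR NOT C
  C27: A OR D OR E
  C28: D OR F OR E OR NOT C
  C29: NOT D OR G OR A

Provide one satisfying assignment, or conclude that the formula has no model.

A ↦ false; B ↦ true; C ↦ false; D ↦ true; E ↦ false; F ↦ true; G ↦ true

Try C = false.
Unit clause (NOT A) forces A = false.
Try E = false.
Unit clause (D) forces D = true.
Unit clause (G) forces G = true.
Unit clause (B) forces B = true.
Every clause is now satisfied; F is unconstrained.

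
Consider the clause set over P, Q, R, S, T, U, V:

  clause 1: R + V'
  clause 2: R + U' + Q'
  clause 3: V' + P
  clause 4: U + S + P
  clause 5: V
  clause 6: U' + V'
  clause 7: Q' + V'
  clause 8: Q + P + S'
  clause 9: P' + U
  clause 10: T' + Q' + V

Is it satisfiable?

No, unsatisfiable

From the singleton clause (V), V = 1.
From the singleton clause (R), R = 1.
From the singleton clause (P), P = 1.
From the singleton clause (U'), U = 0.
That conflicts with the unit clause (U).
No assignment satisfies every clause.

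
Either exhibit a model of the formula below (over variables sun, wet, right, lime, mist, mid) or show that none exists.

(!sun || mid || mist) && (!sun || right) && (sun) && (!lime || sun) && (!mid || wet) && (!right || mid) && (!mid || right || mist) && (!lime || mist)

sun: true, wet: true, right: true, lime: false, mist: true, mid: true

(sun) alone gives sun = true.
(right) alone gives right = true.
(mid) alone gives mid = true.
(wet) alone gives wet = true.
Branch on lime: set lime = false.
Every clause is now satisfied; mist is unconstrained.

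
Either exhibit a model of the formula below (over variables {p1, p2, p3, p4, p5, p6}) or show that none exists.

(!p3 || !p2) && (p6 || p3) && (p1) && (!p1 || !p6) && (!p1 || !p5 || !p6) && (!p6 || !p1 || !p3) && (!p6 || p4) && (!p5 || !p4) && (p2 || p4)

The clause (p1) is unit, so p1 = true.
The clause (!p6) is unit, so p6 = false.
The clause (p3) is unit, so p3 = true.
The clause (!p2) is unit, so p2 = false.
The clause (p4) is unit, so p4 = true.
The clause (!p5) is unit, so p5 = false.
Every clause now holds.

p1=true,  p2=false,  p3=true,  p4=true,  p5=false,  p6=false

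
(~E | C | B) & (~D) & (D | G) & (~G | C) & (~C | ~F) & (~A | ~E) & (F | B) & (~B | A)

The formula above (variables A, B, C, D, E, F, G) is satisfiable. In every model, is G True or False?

Suppose G = 0.
From the singleton clause (~D), D = 0.
Now (D) is unsatisfied and unit — conflict.
So every satisfying assignment has G = True.

True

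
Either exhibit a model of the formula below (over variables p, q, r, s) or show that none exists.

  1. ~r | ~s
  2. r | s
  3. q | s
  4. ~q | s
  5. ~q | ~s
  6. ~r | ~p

Suppose r = 0.
Unit clause (s) forces s = 1.
Unit clause (~q) forces q = 0.
Every clause is now satisfied; p is unconstrained.

p=0; q=0; r=0; s=1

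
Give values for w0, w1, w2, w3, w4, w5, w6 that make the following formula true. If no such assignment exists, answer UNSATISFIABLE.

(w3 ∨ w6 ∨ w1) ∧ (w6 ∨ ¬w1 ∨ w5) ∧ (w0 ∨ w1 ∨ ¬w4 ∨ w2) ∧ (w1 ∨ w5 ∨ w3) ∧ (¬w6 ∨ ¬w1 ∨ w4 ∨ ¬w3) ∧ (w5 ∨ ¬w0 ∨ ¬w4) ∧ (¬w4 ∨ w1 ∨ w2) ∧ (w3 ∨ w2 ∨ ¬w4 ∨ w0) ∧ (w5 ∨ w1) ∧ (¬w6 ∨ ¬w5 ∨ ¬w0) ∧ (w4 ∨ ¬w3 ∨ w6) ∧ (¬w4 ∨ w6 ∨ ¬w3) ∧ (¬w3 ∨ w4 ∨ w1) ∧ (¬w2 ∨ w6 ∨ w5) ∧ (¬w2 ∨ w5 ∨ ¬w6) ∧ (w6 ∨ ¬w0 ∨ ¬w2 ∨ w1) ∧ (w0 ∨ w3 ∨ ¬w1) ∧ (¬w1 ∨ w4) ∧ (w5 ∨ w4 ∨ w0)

w0: False; w1: False; w2: False; w3: False; w4: False; w5: True; w6: True

Suppose w5 = True.
Suppose w6 = True.
From the singleton clause (¬w0), w0 = False.
Suppose w3 = False.
From the singleton clause (¬w1), w1 = False.
Suppose w4 = False.
Every clause is now satisfied; w2 is unconstrained.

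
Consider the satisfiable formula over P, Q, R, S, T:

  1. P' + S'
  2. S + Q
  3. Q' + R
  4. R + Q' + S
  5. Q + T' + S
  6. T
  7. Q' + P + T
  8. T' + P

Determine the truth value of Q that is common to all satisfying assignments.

Suppose Q = 0.
(S) alone gives S = 1.
(P') alone gives P = 0.
(T) alone gives T = 1.
That conflicts with the unit clause (T').
So every satisfying assignment has Q = True.

True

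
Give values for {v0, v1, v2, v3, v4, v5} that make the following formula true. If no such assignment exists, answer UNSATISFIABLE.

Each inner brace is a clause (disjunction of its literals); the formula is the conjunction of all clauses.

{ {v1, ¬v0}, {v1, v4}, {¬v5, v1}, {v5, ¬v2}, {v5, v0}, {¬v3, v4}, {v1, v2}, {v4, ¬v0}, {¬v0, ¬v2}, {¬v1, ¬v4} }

v0: False; v1: True; v2: False; v3: False; v4: False; v5: True

Case v1 = True:
Unit clause (¬v4) forces v4 = False.
Unit clause (¬v3) forces v3 = False.
Unit clause (¬v0) forces v0 = False.
Unit clause (v5) forces v5 = True.
All clauses hold; v2 can take either value.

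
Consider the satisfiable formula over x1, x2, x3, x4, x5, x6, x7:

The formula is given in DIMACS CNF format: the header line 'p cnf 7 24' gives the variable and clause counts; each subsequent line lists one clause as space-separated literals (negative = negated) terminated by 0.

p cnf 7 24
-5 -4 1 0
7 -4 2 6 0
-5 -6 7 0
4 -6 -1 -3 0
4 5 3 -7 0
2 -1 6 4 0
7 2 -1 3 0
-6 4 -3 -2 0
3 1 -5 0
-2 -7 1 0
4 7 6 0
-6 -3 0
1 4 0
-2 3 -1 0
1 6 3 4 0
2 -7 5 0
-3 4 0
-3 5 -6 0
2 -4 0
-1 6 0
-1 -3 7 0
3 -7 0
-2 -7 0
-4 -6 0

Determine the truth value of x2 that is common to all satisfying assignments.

Suppose x2 = False.
Unit clause (¬x4) forces x4 = False.
Unit clause (x1) forces x1 = True.
Unit clause (x6) forces x6 = True.
Unit clause (¬x3) forces x3 = False.
Unit clause (x7) forces x7 = True.
But (¬x7) is also a unit clause — contradiction.
So every satisfying assignment has x2 = True.

True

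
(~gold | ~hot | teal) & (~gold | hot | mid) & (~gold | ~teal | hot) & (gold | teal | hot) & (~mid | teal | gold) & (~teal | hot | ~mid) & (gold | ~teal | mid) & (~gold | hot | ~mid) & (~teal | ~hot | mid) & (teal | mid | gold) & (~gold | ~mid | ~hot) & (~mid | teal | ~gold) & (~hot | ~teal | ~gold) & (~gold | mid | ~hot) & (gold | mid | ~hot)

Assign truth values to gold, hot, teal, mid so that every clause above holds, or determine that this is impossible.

Try gold = 0.
Try teal = 1.
Unit clause (mid) forces mid = 1.
Unit clause (hot) forces hot = 1.
This assignment satisfies each clause.

gold=0, hot=1, teal=1, mid=1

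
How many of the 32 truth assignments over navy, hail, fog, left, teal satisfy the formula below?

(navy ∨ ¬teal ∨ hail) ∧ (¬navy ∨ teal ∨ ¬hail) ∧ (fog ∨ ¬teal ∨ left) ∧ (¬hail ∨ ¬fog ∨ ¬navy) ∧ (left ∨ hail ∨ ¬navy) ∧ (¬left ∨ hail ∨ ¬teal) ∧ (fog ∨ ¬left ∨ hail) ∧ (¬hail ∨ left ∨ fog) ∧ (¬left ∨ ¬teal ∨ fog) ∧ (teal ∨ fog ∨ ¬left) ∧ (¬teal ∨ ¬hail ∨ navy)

There are 2^5 = 32 truth assignments over (navy, hail, fog, left, teal).
Split on teal. With teal = True, the clauses containing teal are satisfied and ¬teal drops from the rest; 0 of the 2^4 = 16 assignments to the other variables satisfy what remains.
With teal = False, by the same count on the reduced clause set, 6 assignments work.
(One model: navy=F, hail=F, fog=F, left=F, teal=F.)
Total: 0 + 6 = 6.

6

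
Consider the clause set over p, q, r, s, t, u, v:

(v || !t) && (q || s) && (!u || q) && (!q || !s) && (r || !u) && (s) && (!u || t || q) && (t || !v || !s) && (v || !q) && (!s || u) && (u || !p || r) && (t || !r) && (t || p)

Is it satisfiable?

(s) alone gives s = true.
(!q) alone gives q = false.
(!u) alone gives u = false.
That conflicts with the unit clause (u).
No assignment satisfies every clause.

No, unsatisfiable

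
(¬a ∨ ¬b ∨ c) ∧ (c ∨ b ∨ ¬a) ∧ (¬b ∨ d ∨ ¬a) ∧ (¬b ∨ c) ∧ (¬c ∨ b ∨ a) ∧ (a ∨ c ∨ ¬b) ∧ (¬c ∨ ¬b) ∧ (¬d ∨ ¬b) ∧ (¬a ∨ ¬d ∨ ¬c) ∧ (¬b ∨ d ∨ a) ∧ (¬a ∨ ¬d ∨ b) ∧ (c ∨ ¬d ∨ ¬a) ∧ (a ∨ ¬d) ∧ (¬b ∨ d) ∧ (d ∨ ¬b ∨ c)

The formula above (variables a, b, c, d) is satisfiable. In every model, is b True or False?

False

Suppose b = True.
Unit clause (c) forces c = True.
But (¬c) is also a unit clause — contradiction.
So every satisfying assignment has b = False.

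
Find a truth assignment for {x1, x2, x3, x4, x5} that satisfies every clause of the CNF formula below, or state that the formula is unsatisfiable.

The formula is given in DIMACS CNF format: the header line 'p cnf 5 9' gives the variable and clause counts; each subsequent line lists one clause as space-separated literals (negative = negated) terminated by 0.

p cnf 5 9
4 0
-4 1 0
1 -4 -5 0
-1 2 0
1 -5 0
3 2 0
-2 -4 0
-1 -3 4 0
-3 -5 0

The clause (x4) is unit, so x4 = True.
The clause (x1) is unit, so x1 = True.
The clause (x2) is unit, so x2 = True.
But (¬x2) is also a unit clause — contradiction.

UNSATISFIABLE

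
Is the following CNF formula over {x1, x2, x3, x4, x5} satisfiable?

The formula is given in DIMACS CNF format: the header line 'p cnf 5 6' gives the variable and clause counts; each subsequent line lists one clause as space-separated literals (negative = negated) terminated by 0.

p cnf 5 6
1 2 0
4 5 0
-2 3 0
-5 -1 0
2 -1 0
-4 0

(¬x4) alone gives x4 = False.
(x5) alone gives x5 = True.
(¬x1) alone gives x1 = False.
(x2) alone gives x2 = True.
(x3) alone gives x3 = True.
All clauses are satisfied.
A satisfying assignment: x1: False, x2: True, x3: True, x4: False, x5: True.

Yes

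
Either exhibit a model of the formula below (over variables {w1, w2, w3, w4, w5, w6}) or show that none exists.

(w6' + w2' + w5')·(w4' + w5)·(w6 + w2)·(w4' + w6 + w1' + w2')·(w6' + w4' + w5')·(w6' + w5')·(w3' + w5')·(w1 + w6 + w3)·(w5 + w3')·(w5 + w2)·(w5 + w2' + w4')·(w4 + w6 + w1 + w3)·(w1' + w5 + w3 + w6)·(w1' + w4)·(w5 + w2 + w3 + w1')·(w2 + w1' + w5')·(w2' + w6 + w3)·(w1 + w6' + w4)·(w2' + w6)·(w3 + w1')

UNSATISFIABLE

Suppose w4 = 0.
The clause (w1') is unit, so w1 = 0.
The clause (w6') is unit, so w6 = 0.
The clause (w2) is unit, so w2 = 1.
Now (w2') is unsatisfied and unit — conflict.
Backtrack on w4: now try w4 = 1.
The clause (w5) is unit, so w5 = 1.
The clause (w6') is unit, so w6 = 0.
The clause (w2) is unit, so w2 = 1.
Now (w2') is unsatisfied and unit — conflict.
Both values of w4 lead to a conflict.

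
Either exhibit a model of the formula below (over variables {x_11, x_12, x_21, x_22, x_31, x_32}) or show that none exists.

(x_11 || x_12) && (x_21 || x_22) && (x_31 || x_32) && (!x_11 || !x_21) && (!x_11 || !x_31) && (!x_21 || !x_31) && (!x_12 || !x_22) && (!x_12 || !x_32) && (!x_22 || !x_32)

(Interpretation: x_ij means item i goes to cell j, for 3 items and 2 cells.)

UNSATISFIABLE

Case x_11 = true:
The clause (!x_21) is unit, so x_21 = false.
The clause (x_22) is unit, so x_22 = true.
The clause (!x_31) is unit, so x_31 = false.
The clause (x_32) is unit, so x_32 = true.
But (!x_32) is also a unit clause — contradiction.
So x_11 must be the other value — set x_11 = false.
The clause (x_12) is unit, so x_12 = true.
The clause (!x_22) is unit, so x_22 = false.
The clause (x_21) is unit, so x_21 = true.
The clause (!x_31) is unit, so x_31 = false.
The clause (x_32) is unit, so x_32 = true.
But (!x_32) is also a unit clause — contradiction.
Either choice for x_11 ends in contradiction.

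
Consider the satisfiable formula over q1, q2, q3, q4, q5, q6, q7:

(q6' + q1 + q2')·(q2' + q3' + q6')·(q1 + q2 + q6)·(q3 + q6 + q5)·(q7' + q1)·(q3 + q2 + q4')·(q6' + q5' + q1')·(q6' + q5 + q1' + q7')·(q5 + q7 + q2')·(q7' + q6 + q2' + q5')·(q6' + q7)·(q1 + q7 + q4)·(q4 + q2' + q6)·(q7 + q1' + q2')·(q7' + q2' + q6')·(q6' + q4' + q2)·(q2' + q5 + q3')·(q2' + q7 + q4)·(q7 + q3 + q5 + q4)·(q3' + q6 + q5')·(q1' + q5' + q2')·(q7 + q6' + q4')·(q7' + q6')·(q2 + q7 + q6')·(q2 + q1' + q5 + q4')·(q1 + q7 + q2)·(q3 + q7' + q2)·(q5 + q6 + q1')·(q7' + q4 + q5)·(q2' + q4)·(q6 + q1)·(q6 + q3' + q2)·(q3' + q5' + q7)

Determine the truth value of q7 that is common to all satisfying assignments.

False

Suppose q7 = 1.
The clause (q1) is unit, so q1 = 1.
The clause (q6') is unit, so q6 = 0.
The clause (q5) is unit, so q5 = 1.
The clause (q2') is unit, so q2 = 0.
The clause (q3') is unit, so q3 = 0.
That conflicts with the unit clause (q3).
So every satisfying assignment has q7 = False.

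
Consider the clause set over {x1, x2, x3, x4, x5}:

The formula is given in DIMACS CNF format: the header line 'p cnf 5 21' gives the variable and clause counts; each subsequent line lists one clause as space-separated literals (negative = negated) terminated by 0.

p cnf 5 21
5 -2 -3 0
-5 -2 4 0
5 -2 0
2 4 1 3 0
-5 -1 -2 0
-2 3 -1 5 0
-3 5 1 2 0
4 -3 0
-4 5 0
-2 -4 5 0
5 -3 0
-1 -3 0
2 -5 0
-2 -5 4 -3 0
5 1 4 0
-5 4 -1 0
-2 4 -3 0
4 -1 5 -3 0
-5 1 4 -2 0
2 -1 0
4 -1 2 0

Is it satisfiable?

Case x5 = True:
From the singleton clause (x2), x2 = True.
From the singleton clause (x4), x4 = True.
From the singleton clause (¬x1), x1 = False.
Every clause is now satisfied; x3 is unconstrained.
A satisfying assignment: x1=False; x2=True; x3=True; x4=True; x5=True.

Yes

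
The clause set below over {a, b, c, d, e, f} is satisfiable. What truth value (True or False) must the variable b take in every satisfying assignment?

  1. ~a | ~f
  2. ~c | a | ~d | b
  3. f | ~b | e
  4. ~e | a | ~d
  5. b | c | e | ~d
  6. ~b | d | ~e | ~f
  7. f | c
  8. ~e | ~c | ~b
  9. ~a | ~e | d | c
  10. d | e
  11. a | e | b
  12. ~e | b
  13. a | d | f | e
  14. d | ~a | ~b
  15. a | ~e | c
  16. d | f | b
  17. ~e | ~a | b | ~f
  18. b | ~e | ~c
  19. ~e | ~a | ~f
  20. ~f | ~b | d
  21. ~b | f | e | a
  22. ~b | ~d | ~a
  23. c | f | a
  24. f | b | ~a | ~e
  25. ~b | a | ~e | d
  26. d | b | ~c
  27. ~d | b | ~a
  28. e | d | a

True

Suppose b = 0.
From the singleton clause (~e), e = 0.
From the singleton clause (d), d = 1.
From the singleton clause (c), c = 1.
From the singleton clause (a), a = 1.
Now (~a) is unsatisfied and unit — conflict.
So every satisfying assignment has b = True.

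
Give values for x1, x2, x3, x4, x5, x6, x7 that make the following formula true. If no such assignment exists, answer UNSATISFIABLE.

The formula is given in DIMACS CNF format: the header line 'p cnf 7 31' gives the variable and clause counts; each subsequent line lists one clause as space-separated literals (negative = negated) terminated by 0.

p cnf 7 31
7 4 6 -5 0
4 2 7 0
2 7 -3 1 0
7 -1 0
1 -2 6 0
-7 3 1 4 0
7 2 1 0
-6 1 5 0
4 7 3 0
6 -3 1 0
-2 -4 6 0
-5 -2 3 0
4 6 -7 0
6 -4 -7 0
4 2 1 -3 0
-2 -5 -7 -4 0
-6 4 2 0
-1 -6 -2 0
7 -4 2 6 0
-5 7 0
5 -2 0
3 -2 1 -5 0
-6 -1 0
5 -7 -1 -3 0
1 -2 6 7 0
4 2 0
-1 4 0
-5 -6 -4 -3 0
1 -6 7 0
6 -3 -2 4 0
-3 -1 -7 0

x1 ↦ False; x2 ↦ False; x3 ↦ False; x4 ↦ True; x5 ↦ True; x6 ↦ True; x7 ↦ True

Suppose x7 = True.
Suppose x4 = True.
The clause (x6) is unit, so x6 = True.
The clause (¬x1) is unit, so x1 = False.
The clause (x5) is unit, so x5 = True.
The clause (¬x2) is unit, so x2 = False.
The clause (¬x3) is unit, so x3 = False.
All clauses are satisfied.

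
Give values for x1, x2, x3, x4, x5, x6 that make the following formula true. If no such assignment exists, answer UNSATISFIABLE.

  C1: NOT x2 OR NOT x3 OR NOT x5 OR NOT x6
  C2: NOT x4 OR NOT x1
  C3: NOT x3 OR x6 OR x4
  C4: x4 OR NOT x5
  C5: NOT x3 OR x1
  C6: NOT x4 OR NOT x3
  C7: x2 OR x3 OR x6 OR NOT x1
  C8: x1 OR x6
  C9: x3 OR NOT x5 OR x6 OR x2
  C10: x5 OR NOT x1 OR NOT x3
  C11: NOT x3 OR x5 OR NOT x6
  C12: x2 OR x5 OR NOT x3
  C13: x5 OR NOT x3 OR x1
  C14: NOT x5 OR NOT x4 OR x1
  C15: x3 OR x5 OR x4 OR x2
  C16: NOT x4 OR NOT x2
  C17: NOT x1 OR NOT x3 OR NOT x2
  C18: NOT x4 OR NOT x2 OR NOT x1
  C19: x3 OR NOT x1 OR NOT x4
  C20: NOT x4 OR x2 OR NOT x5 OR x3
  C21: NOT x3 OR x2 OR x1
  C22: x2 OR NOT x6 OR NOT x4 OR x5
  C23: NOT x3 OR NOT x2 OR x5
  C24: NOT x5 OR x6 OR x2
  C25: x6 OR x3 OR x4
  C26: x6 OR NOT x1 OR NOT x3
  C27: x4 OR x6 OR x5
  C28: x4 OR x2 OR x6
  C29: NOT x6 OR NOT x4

Case x4 = false:
The clause (NOT x5) is unit, so x5 = false.
The clause (x6) is unit, so x6 = true.
The clause (NOT x3) is unit, so x3 = false.
The clause (x2) is unit, so x2 = true.
Every clause is now satisfied; x1 is unconstrained.

x1: true,  x2: true,  x3: false,  x4: false,  x5: false,  x6: true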